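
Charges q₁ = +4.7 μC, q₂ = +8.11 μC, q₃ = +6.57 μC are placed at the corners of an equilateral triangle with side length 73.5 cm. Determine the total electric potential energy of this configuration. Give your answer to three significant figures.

The work to assemble the configuration equals its total potential energy, U = Σ kqᵢqⱼ/rᵢⱼ over all pairs.
All three pair separations equal the side length, 0.735 m.
U = (0.466) + (0.378) + (0.652) = 1.50 J.

1.50 J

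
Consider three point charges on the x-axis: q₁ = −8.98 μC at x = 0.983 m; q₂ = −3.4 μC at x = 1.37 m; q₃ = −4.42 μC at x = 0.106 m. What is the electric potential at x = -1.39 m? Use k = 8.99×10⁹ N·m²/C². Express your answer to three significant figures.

-7.17×10⁴ V

Electric potential is a scalar, so the contributions from each charge add algebraically: V = Σ kqᵢ/rᵢ.
Distances from the field point to each charge: r₁ = 2.37 m, r₂ = 2.76 m, r₃ = 1.50 m.
V = k[(-8.98×10⁻⁶)/(2.37) + (-3.40×10⁻⁶)/(2.76) + (-4.42×10⁻⁶)/(1.50)] = -7.17×10⁴ V.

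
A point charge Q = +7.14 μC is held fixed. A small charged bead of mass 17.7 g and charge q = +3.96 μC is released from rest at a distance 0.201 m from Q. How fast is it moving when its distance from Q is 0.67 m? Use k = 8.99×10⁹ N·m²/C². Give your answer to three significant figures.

Only the electrostatic force acts, so mechanical energy is conserved: ½mv² = U₁ − U₂ = kQq(1/r₁ − 1/r₂).
U₁ − U₂ = (8.99×10⁹ N·m²/C²)(7.14×10⁻⁶ C)(3.96×10⁻⁶ C)(1/0.201 − 1/0.670) = 0.885 J.
v = √(2·0.885/0.0177) = 10.0 m/s.

10.0 m/s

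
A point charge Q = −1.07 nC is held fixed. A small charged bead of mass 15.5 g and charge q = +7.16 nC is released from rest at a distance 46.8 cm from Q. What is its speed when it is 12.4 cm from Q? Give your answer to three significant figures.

Only the electrostatic force acts, so mechanical energy is conserved: ½mv² = U₁ − U₂ = kQq(1/r₁ − 1/r₂).
U₁ − U₂ = (8.99×10⁹ N·m²/C²)(-1.07×10⁻⁹ C)(7.16×10⁻⁹ C)(1/0.468 − 1/0.124) = 4.08×10⁻⁷ J.
v = √(2·4.08×10⁻⁷/0.0155) = 7.26×10⁻³ m/s.

7.26×10⁻³ m/s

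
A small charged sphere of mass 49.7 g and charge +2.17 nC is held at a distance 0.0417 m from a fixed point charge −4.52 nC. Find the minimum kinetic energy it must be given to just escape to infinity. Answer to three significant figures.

To just escape, total mechanical energy must reach zero at infinity: ½mv²_min + U = 0, so ½mv²_min = −U = |kQq|/r.
|U| = |kQq|/r = (8.99×10⁹ N·m²/C²)(4.52×10⁻⁹)(2.17×10⁻⁹)/(0.0417) = 2.11×10⁻⁶ J.

2.11×10⁻⁶ J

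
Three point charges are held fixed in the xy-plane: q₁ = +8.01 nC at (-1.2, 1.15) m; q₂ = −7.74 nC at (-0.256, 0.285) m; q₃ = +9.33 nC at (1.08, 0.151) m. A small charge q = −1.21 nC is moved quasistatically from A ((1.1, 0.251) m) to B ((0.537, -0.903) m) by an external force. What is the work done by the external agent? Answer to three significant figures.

9.09×10⁻⁷ J

For quasistatic motion the external work equals the change in potential energy: W_ext = qΔV = q(V_B − V_A).
At A: distances to the source charges are 2.47 m, 1.36 m, 0.102 m; V_A = Σ kqᵢ/rᵢ = 800 V.
At B: distances to the source charges are 2.69 m, 1.43 m, 1.19 m; V_B = Σ kqᵢ/rᵢ = 48.8 V.
ΔV = V_B − V_A = -752 V.
W_ext = qΔV = (-1.21×10⁻⁹ C)(-752 V) = 9.09×10⁻⁷ J.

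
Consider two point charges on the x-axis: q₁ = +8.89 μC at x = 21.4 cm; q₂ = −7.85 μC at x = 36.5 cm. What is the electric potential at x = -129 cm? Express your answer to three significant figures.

The total potential is the scalar sum of each charge's contribution, V = Σ kqᵢ/rᵢ.
Distances from the field point to each charge: r₁ = 1.50 m, r₂ = 1.66 m.
V = k[(8.89×10⁻⁶)/(1.50) + (-7.85×10⁻⁶)/(1.66)] = 1.05×10⁴ V.

1.05×10⁴ V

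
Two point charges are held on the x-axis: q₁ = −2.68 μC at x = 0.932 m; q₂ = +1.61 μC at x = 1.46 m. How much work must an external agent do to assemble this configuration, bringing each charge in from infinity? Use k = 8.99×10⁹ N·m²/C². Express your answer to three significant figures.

-0.0735 J

The work to assemble the configuration equals its total potential energy, U = Σ kqᵢqⱼ/rᵢⱼ over all pairs.
Pair separations: r₁₂ = 0.528 m.
U = (-0.0735) = -0.0735 J.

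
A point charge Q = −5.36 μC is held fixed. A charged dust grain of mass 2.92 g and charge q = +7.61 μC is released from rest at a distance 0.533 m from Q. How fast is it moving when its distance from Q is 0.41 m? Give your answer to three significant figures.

11.9 m/s

Only the electrostatic force acts, so mechanical energy is conserved: ½mv² = U₁ − U₂ = kQq(1/r₁ − 1/r₂).
U₁ − U₂ = (8.99×10⁹ N·m²/C²)(-5.36×10⁻⁶ C)(7.61×10⁻⁶ C)(1/0.533 − 1/0.410) = 0.206 J.
v = √(2·0.206/2.92×10⁻³) = 11.9 m/s.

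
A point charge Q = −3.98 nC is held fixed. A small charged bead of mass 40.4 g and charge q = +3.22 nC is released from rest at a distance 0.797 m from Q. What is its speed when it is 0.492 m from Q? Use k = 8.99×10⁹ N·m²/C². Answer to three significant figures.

2.11×10⁻³ m/s

Only the electrostatic force acts, so mechanical energy is conserved: ½mv² = U₁ − U₂ = kQq(1/r₁ − 1/r₂).
U₁ − U₂ = (8.99×10⁹ N·m²/C²)(-3.98×10⁻⁹ C)(3.22×10⁻⁹ C)(1/0.797 − 1/0.492) = 8.96×10⁻⁸ J.
v = √(2·8.96×10⁻⁸/0.0404) = 2.11×10⁻³ m/s.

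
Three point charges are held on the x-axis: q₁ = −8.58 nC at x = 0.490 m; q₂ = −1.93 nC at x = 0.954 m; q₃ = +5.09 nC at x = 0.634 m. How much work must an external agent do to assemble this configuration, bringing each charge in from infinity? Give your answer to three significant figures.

-2.68×10⁻⁶ J

The assembly work is the sum of pairwise potential energies, U = Σ_{i<j} kqᵢqⱼ/rᵢⱼ.
Pair separations: r₁₂ = 0.464 m, r₁₃ = 0.144 m, r₂₃ = 0.320 m.
U = (3.21×10⁻⁷) + (-2.73×10⁻⁶) + (-2.76×10⁻⁷) = -2.68×10⁻⁶ J.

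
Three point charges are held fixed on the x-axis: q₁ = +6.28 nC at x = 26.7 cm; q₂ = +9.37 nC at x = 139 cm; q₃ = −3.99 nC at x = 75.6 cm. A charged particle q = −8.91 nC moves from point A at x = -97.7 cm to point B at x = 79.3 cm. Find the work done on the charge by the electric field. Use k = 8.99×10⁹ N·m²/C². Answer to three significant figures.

-6.96×10⁻⁶ J

The work done by the electric force is W_field = −ΔU = −q(V_B − V_A) = q(V_A − V_B).
At A: distances to the source charges are 1.24 m, 2.37 m, 1.73 m; V_A = Σ kqᵢ/rᵢ = 60.3 V.
At B: distances to the source charges are 0.526 m, 0.597 m, 0.0370 m; V_B = Σ kqᵢ/rᵢ = -721 V.
ΔV = V_B − V_A = -781 V.
W_field = −qΔV = −(-8.91×10⁻⁹ C)(-781 V) = -6.96×10⁻⁶ J.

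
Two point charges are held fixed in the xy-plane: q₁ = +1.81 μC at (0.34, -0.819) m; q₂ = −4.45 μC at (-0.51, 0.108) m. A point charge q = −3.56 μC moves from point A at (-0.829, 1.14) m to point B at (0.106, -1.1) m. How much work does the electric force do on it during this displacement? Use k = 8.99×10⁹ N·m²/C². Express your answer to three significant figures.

The work done by the electric force is W_field = −ΔU = −q(V_B − V_A) = q(V_A − V_B).
At A: distances to the source charges are 2.28 m, 1.08 m; V_A = Σ kqᵢ/rᵢ = -2.99×10⁴ V.
At B: distances to the source charges are 0.366 m, 1.36 m; V_B = Σ kqᵢ/rᵢ = 1.50×10⁴ V.
ΔV = V_B − V_A = 4.49×10⁴ V.
W_field = −qΔV = −(-3.56×10⁻⁶ C)(4.49×10⁴ V) = 0.160 J.

0.160 J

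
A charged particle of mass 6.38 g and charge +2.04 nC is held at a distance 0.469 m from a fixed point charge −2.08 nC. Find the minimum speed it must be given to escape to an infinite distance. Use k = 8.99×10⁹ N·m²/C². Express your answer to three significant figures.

To just escape, total mechanical energy must reach zero at infinity: ½mv²_min + U = 0, so ½mv²_min = −U = |kQq|/r.
|U| = |kQq|/r = (8.99×10⁹ N·m²/C²)(2.08×10⁻⁹)(2.04×10⁻⁹)/(0.469) = 8.13×10⁻⁸ J.
v_min = √(2|U|/m) = √(2·8.13×10⁻⁸/6.38×10⁻³) = 5.05×10⁻³ m/s.

5.05×10⁻³ m/s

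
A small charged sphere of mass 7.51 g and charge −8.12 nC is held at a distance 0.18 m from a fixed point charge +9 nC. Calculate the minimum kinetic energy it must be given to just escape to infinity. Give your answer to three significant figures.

3.65×10⁻⁶ J

To just escape, total mechanical energy must reach zero at infinity: ½mv²_min + U = 0, so ½mv²_min = −U = |kQq|/r.
|U| = |kQq|/r = (8.99×10⁹ N·m²/C²)(9.00×10⁻⁹)(8.12×10⁻⁹)/(0.180) = 3.65×10⁻⁶ J.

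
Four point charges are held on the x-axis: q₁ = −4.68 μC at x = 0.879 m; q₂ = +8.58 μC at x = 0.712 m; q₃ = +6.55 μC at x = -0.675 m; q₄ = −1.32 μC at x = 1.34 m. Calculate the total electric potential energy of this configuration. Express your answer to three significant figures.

-2.05 J

The assembly work is the sum of pairwise potential energies, U = Σ_{i<j} kqᵢqⱼ/rᵢⱼ.
Pair separations: r₁₂ = 0.167 m, r₁₃ = 1.55 m, r₁₄ = 0.461 m, r₂₃ = 1.39 m, r₂₄ = 0.628 m, r₃₄ = 2.02 m.
Summing all 6 pair terms gives U = -2.05 J.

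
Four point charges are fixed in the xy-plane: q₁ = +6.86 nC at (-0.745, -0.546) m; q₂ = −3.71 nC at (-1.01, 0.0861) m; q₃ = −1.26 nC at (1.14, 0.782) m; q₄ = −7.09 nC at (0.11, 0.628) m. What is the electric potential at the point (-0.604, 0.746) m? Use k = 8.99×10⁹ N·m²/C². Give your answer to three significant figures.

Electric potential is a scalar, so the contributions from each charge add algebraically: V = Σ kqᵢ/rᵢ.
Distances from the field point to each charge: r₁ = 1.30 m, r₂ = 0.775 m, r₃ = 1.74 m, r₄ = 0.724 m.
V = k[(6.86×10⁻⁹)/(1.30) + (-3.71×10⁻⁹)/(0.775) + (-1.26×10⁻⁹)/(1.74) + (-7.09×10⁻⁹)/(0.724)] = -90.2 V.

-90.2 V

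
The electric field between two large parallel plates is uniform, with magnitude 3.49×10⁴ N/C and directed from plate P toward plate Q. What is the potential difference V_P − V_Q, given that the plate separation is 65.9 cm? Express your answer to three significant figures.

2.30×10⁴ V

In a uniform field, potential decreases in the direction of E: ΔV = −E·d for a displacement d parallel to E.
Going from Q to P is a displacement of 65.9 cm opposite to the field, so V_P − V_Q = +Ed = 2.30×10⁴ V.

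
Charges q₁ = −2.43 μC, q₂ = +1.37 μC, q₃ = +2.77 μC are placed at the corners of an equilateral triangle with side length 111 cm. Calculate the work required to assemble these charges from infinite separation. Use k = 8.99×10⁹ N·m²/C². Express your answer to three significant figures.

The work to assemble the configuration equals its total potential energy, U = Σ kqᵢqⱼ/rᵢⱼ over all pairs.
All three pair separations equal the side length, 1.11 m.
U = (-0.0270) + (-0.0545) + (0.0307) = -0.0507 J.

-0.0507 J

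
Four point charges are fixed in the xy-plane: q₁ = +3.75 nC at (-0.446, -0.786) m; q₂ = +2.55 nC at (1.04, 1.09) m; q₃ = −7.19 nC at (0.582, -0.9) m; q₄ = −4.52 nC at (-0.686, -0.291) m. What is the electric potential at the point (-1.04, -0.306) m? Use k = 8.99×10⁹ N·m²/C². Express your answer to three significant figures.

-98.8 V

Electric potential is a scalar, so the contributions from each charge add algebraically: V = Σ kqᵢ/rᵢ.
Distances from the field point to each charge: r₁ = 0.764 m, r₂ = 2.51 m, r₃ = 1.73 m, r₄ = 0.354 m.
V = k[(3.75×10⁻⁹)/(0.764) + (2.55×10⁻⁹)/(2.51) + (-7.19×10⁻⁹)/(1.73) + (-4.52×10⁻⁹)/(0.354)] = -98.8 V.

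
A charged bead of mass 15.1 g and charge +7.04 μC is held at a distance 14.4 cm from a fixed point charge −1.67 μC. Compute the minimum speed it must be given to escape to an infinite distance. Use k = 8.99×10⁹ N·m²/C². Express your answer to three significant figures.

To just escape, total mechanical energy must reach zero at infinity: ½mv²_min + U = 0, so ½mv²_min = −U = |kQq|/r.
|U| = |kQq|/r = (8.99×10⁹ N·m²/C²)(1.67×10⁻⁶)(7.04×10⁻⁶)/(0.144) = 0.734 J.
v_min = √(2|U|/m) = √(2·0.734/0.0151) = 9.86 m/s.

9.86 m/s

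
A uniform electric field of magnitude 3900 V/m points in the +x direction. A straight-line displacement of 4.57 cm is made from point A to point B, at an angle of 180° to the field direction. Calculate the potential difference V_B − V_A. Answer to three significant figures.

Only the component of displacement along E changes the potential: ΔV = −E·d·cosθ.
ΔV = −(3900 V/m)(0.0457 m)cos180° = 178 V.

178 V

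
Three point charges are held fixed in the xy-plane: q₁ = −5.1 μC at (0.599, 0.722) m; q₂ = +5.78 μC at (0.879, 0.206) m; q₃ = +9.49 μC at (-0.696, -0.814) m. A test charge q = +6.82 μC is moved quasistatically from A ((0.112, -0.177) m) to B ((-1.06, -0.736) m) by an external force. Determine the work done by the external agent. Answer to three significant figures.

For quasistatic motion the external work equals the change in potential energy: W_ext = qΔV = q(V_B − V_A).
At A: distances to the source charges are 1.02 m, 0.857 m, 1.03 m; V_A = Σ kqᵢ/rᵢ = 9.87×10⁴ V.
At B: distances to the source charges are 2.21 m, 2.16 m, 0.372 m; V_B = Σ kqᵢ/rᵢ = 2.33×10⁵ V.
ΔV = V_B − V_A = 1.34×10⁵ V.
W_ext = qΔV = (6.82×10⁻⁶ C)(1.34×10⁵ V) = 0.913 J.

0.913 J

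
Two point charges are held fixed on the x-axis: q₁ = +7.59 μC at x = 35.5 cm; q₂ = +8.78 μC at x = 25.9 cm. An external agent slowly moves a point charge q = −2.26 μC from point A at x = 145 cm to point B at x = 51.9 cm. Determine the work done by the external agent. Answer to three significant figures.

-1.34 J

For quasistatic motion the external work equals the change in potential energy: W_ext = qΔV = q(V_B − V_A).
At A: distances to the source charges are 1.09 m, 1.19 m; V_A = Σ kqᵢ/rᵢ = 1.29×10⁵ V.
At B: distances to the source charges are 0.164 m, 0.260 m; V_B = Σ kqᵢ/rᵢ = 7.20×10⁵ V.
ΔV = V_B − V_A = 5.91×10⁵ V.
W_ext = qΔV = (-2.26×10⁻⁶ C)(5.91×10⁵ V) = -1.34 J.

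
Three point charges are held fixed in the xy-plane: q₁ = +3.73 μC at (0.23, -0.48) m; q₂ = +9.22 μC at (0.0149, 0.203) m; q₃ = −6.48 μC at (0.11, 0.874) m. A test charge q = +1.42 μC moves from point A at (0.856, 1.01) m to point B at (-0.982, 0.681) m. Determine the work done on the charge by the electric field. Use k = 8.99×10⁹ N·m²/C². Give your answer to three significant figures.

-0.0389 J

The work done by the electric force is W_field = −ΔU = −q(V_B − V_A) = q(V_A − V_B).
At A: distances to the source charges are 1.62 m, 1.17 m, 0.758 m; V_A = Σ kqᵢ/rᵢ = 1.50×10⁴ V.
At B: distances to the source charges are 1.68 m, 1.11 m, 1.11 m; V_B = Σ kqᵢ/rᵢ = 4.24×10⁴ V.
ΔV = V_B − V_A = 2.74×10⁴ V.
W_field = −qΔV = −(1.42×10⁻⁶ C)(2.74×10⁴ V) = -0.0389 J.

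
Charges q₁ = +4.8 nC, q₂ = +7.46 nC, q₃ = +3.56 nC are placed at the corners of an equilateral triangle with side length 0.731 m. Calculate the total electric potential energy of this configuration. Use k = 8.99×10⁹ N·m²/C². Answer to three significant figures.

The work to assemble the configuration equals its total potential energy, U = Σ kqᵢqⱼ/rᵢⱼ over all pairs.
All three pair separations equal the side length, 0.731 m.
U = (4.40×10⁻⁷) + (2.10×10⁻⁷) + (3.27×10⁻⁷) = 9.77×10⁻⁷ J.

9.77×10⁻⁷ J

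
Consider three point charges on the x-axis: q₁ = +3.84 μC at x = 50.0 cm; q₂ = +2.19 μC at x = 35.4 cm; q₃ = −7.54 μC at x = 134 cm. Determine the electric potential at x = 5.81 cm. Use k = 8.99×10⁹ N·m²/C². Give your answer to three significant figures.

9.18×10⁴ V

Electric potential is a scalar, so the contributions from each charge add algebraically: V = Σ kqᵢ/rᵢ.
Distances from the field point to each charge: r₁ = 0.442 m, r₂ = 0.296 m, r₃ = 1.28 m.
V = k[(3.84×10⁻⁶)/(0.442) + (2.19×10⁻⁶)/(0.296) + (-7.54×10⁻⁶)/(1.28)] = 9.18×10⁴ V.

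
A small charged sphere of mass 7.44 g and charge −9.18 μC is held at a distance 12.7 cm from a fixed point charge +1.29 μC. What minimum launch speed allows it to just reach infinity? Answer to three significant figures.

15.0 m/s

To just escape, total mechanical energy must reach zero at infinity: ½mv²_min + U = 0, so ½mv²_min = −U = |kQq|/r.
|U| = |kQq|/r = (8.99×10⁹ N·m²/C²)(1.29×10⁻⁶)(9.18×10⁻⁶)/(0.127) = 0.838 J.
v_min = √(2|U|/m) = √(2·0.838/7.44×10⁻³) = 15.0 m/s.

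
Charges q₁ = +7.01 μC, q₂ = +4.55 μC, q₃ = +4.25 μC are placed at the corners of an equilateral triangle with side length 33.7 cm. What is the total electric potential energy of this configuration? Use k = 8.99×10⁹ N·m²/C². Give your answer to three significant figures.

The work to assemble the configuration equals its total potential energy, U = Σ kqᵢqⱼ/rᵢⱼ over all pairs.
All three pair separations equal the side length, 0.337 m.
U = (0.851) + (0.795) + (0.516) = 2.16 J.

2.16 J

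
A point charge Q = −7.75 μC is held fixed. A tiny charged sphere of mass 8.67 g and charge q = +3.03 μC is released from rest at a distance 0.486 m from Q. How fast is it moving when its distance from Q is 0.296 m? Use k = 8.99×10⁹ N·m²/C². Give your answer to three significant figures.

8.02 m/s

Only the electrostatic force acts, so mechanical energy is conserved: ½mv² = U₁ − U₂ = kQq(1/r₁ − 1/r₂).
U₁ − U₂ = (8.99×10⁹ N·m²/C²)(-7.75×10⁻⁶ C)(3.03×10⁻⁶ C)(1/0.486 − 1/0.296) = 0.279 J.
v = √(2·0.279/8.67×10⁻³) = 8.02 m/s.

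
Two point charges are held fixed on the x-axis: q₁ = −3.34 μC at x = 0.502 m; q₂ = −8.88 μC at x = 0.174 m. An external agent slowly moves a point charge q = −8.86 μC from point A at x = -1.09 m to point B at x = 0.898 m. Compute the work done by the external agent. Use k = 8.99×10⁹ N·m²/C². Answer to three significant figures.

0.922 J

For quasistatic motion the external work equals the change in potential energy: W_ext = qΔV = q(V_B − V_A).
At A: distances to the source charges are 1.59 m, 1.26 m; V_A = Σ kqᵢ/rᵢ = -8.20×10⁴ V.
At B: distances to the source charges are 0.396 m, 0.724 m; V_B = Σ kqᵢ/rᵢ = -1.86×10⁵ V.
ΔV = V_B − V_A = -1.04×10⁵ V.
W_ext = qΔV = (-8.86×10⁻⁶ C)(-1.04×10⁵ V) = 0.922 J.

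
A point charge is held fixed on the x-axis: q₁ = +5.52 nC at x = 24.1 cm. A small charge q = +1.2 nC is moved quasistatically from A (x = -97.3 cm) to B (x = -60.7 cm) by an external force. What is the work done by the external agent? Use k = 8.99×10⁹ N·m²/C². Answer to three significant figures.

For quasistatic motion the external work equals the change in potential energy: W_ext = qΔV = q(V_B − V_A).
At A: distance to the source charge is 1.21 m; V_A = kq₁/r = 40.9 V.
At B: distance to the source charge is 0.848 m; V_B = kq₁/r = 58.5 V.
ΔV = V_B − V_A = 17.6 V.
W_ext = qΔV = (1.20×10⁻⁹ C)(17.6 V) = 2.12×10⁻⁸ J.

2.12×10⁻⁸ J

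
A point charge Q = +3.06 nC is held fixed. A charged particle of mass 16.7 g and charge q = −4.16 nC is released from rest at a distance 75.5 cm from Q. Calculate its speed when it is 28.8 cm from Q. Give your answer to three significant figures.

5.43×10⁻³ m/s

Only the electrostatic force acts, so mechanical energy is conserved: ½mv² = U₁ − U₂ = kQq(1/r₁ − 1/r₂).
U₁ − U₂ = (8.99×10⁹ N·m²/C²)(3.06×10⁻⁹ C)(-4.16×10⁻⁹ C)(1/0.755 − 1/0.288) = 2.46×10⁻⁷ J.
v = √(2·2.46×10⁻⁷/0.0167) = 5.43×10⁻³ m/s.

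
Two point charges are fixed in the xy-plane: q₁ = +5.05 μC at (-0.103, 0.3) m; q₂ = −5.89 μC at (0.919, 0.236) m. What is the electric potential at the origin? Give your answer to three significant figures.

8.73×10⁴ V

The total potential is the scalar sum of each charge's contribution, V = Σ kqᵢ/rᵢ.
Distances from the field point to each charge: r₁ = 0.317 m, r₂ = 0.949 m.
V = k[(5.05×10⁻⁶)/(0.317) + (-5.89×10⁻⁶)/(0.949)] = 8.73×10⁴ V.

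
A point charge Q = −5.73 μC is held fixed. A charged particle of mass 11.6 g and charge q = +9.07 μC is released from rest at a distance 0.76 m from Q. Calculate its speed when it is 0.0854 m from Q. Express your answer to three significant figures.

Only the electrostatic force acts, so mechanical energy is conserved: ½mv² = U₁ − U₂ = kQq(1/r₁ − 1/r₂).
U₁ − U₂ = (8.99×10⁹ N·m²/C²)(-5.73×10⁻⁶ C)(9.07×10⁻⁶ C)(1/0.760 − 1/0.0854) = 4.86 J.
v = √(2·4.86/0.0116) = 28.9 m/s.

28.9 m/s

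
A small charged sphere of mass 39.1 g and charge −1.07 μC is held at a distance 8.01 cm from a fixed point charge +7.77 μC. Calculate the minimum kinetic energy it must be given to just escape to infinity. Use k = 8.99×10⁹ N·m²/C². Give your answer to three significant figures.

0.933 J

To just escape, total mechanical energy must reach zero at infinity: ½mv²_min + U = 0, so ½mv²_min = −U = |kQq|/r.
|U| = |kQq|/r = (8.99×10⁹ N·m²/C²)(7.77×10⁻⁶)(1.07×10⁻⁶)/(0.0801) = 0.933 J.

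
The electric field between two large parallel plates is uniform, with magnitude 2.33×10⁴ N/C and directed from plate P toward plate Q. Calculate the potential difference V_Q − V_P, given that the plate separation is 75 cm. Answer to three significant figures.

-1.75×10⁴ V

In a uniform field, potential decreases in the direction of E: ΔV = −E·d for a displacement d parallel to E.
Going from P to Q is a displacement of 75 cm along the field, so V_Q − V_P = −Ed = -1.75×10⁴ V.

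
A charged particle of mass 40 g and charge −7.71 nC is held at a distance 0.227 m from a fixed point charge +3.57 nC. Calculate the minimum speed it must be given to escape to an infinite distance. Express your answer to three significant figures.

7.38×10⁻³ m/s

To just escape, total mechanical energy must reach zero at infinity: ½mv²_min + U = 0, so ½mv²_min = −U = |kQq|/r.
|U| = |kQq|/r = (8.99×10⁹ N·m²/C²)(3.57×10⁻⁹)(7.71×10⁻⁹)/(0.227) = 1.09×10⁻⁶ J.
v_min = √(2|U|/m) = √(2·1.09×10⁻⁶/0.0400) = 7.38×10⁻³ m/s.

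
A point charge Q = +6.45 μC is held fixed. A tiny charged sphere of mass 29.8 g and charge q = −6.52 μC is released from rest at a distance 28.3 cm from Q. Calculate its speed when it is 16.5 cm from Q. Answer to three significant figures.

Only the electrostatic force acts, so mechanical energy is conserved: ½mv² = U₁ − U₂ = kQq(1/r₁ − 1/r₂).
U₁ − U₂ = (8.99×10⁹ N·m²/C²)(6.45×10⁻⁶ C)(-6.52×10⁻⁶ C)(1/0.283 − 1/0.165) = 0.955 J.
v = √(2·0.955/0.0298) = 8.01 m/s.

8.01 m/s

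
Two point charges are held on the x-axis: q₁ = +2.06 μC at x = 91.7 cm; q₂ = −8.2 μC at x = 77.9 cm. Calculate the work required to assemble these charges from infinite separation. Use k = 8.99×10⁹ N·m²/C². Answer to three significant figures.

The assembly work is the sum of pairwise potential energies, U = Σ_{i<j} kqᵢqⱼ/rᵢⱼ.
Pair separations: r₁₂ = 0.138 m.
U = (-1.10) = -1.10 J.

-1.10 J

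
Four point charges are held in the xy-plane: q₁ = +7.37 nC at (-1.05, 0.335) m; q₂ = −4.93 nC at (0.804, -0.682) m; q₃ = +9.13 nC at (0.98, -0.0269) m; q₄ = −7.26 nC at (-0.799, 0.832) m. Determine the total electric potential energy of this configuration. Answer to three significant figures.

The assembly work is the sum of pairwise potential energies, U = Σ_{i<j} kqᵢqⱼ/rᵢⱼ.
Pair separations: r₁₂ = 2.11 m, r₁₃ = 2.06 m, r₁₄ = 0.557 m, r₂₃ = 0.678 m, r₂₄ = 2.20 m, r₃₄ = 1.98 m.
Summing all 6 pair terms gives U = -1.48×10⁻⁶ J.

-1.48×10⁻⁶ J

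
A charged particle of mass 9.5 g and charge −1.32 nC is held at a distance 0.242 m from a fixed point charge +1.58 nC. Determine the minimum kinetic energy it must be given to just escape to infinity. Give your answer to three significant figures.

7.75×10⁻⁸ J

To just escape, total mechanical energy must reach zero at infinity: ½mv²_min + U = 0, so ½mv²_min = −U = |kQq|/r.
|U| = |kQq|/r = (8.99×10⁹ N·m²/C²)(1.58×10⁻⁹)(1.32×10⁻⁹)/(0.242) = 7.75×10⁻⁸ J.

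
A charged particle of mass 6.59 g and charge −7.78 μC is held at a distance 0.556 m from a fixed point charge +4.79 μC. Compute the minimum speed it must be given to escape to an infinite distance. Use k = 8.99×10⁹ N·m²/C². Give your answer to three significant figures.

To just escape, total mechanical energy must reach zero at infinity: ½mv²_min + U = 0, so ½mv²_min = −U = |kQq|/r.
|U| = |kQq|/r = (8.99×10⁹ N·m²/C²)(4.79×10⁻⁶)(7.78×10⁻⁶)/(0.556) = 0.603 J.
v_min = √(2|U|/m) = √(2·0.603/6.59×10⁻³) = 13.5 m/s.

13.5 m/s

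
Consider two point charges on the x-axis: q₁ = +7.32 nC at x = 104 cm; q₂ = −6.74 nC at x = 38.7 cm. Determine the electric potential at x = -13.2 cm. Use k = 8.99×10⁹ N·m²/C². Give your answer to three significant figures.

-60.6 V

The total potential is the scalar sum of each charge's contribution, V = Σ kqᵢ/rᵢ.
Distances from the field point to each charge: r₁ = 1.17 m, r₂ = 0.519 m.
V = k[(7.32×10⁻⁹)/(1.17) + (-6.74×10⁻⁹)/(0.519)] = -60.6 V.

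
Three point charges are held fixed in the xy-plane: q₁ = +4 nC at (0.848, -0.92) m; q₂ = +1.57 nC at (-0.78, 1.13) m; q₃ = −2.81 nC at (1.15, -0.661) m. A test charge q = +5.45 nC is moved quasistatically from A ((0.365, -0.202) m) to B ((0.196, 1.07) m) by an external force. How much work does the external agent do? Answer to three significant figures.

-1.63×10⁻⁸ J

For quasistatic motion the external work equals the change in potential energy: W_ext = qΔV = q(V_B − V_A).
At A: distances to the source charges are 0.865 m, 1.76 m, 0.909 m; V_A = Σ kqᵢ/rᵢ = 21.8 V.
At B: distances to the source charges are 2.09 m, 0.978 m, 1.98 m; V_B = Σ kqᵢ/rᵢ = 18.8 V.
ΔV = V_B − V_A = -2.99 V.
W_ext = qΔV = (5.45×10⁻⁹ C)(-2.99 V) = -1.63×10⁻⁸ J.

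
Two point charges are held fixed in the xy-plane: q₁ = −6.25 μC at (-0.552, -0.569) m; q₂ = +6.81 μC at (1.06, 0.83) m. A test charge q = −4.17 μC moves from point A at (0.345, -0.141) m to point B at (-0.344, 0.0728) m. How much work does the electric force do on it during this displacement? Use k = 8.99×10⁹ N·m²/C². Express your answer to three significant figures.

-0.163 J

The work done by the electric force is W_field = −ΔU = −q(V_B − V_A) = q(V_A − V_B).
At A: distances to the source charges are 0.994 m, 1.21 m; V_A = Σ kqᵢ/rᵢ = -5760 V.
At B: distances to the source charges are 0.675 m, 1.60 m; V_B = Σ kqᵢ/rᵢ = -4.49×10⁴ V.
ΔV = V_B − V_A = -3.91×10⁴ V.
W_field = −qΔV = −(-4.17×10⁻⁶ C)(-3.91×10⁴ V) = -0.163 J.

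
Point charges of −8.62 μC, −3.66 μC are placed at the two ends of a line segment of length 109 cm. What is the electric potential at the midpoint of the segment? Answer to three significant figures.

-2.03×10⁵ V

Electric potential is a scalar, so the contributions from each charge add algebraically: V = Σ kqᵢ/rᵢ.
Each charge is 0.545 m from the midpoint.
V = k[(-8.62×10⁻⁶)/(0.545) + (-3.66×10⁻⁶)/(0.545)] = -2.03×10⁵ V.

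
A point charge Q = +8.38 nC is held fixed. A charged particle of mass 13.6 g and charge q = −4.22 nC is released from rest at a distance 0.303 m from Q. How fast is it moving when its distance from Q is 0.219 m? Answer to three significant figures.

7.69×10⁻³ m/s

Only the electrostatic force acts, so mechanical energy is conserved: ½mv² = U₁ − U₂ = kQq(1/r₁ − 1/r₂).
U₁ − U₂ = (8.99×10⁹ N·m²/C²)(8.38×10⁻⁹ C)(-4.22×10⁻⁹ C)(1/0.303 − 1/0.219) = 4.02×10⁻⁷ J.
v = √(2·4.02×10⁻⁷/0.0136) = 7.69×10⁻³ m/s.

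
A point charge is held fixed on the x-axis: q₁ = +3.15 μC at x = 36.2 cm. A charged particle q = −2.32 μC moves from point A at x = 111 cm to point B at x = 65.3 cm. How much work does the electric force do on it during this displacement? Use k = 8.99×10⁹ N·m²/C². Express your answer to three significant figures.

The work done by the electric force is W_field = −ΔU = −q(V_B − V_A) = q(V_A − V_B).
At A: distance to the source charge is 0.748 m; V_A = kq₁/r = 3.79×10⁴ V.
At B: distance to the source charge is 0.291 m; V_B = kq₁/r = 9.73×10⁴ V.
ΔV = V_B − V_A = 5.95×10⁴ V.
W_field = −qΔV = −(-2.32×10⁻⁶ C)(5.95×10⁴ V) = 0.138 J.

0.138 J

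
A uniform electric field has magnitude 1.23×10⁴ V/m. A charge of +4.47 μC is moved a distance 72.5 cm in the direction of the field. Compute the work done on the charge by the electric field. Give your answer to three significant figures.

The potential change for a displacement 72.5 cm in the direction of the field is ΔV = −Ed = -8920 V.
W_field = −qΔV = 0.0399 J.

0.0399 J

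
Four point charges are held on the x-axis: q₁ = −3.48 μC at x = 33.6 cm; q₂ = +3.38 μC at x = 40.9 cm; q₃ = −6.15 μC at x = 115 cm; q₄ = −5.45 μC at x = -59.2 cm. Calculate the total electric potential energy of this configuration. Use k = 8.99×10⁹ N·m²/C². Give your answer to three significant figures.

The work to assemble the configuration equals its total potential energy, U = Σ kqᵢqⱼ/rᵢⱼ over all pairs.
Pair separations: r₁₂ = 0.0730 m, r₁₃ = 0.814 m, r₁₄ = 0.928 m, r₂₃ = 0.741 m, r₂₄ = 1.00 m, r₃₄ = 1.74 m.
Summing all 6 pair terms gives U = -1.27 J.

-1.27 J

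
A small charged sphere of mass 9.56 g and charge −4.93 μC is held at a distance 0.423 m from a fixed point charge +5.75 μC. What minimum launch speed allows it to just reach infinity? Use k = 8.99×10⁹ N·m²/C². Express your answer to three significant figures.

To just escape, total mechanical energy must reach zero at infinity: ½mv²_min + U = 0, so ½mv²_min = −U = |kQq|/r.
|U| = |kQq|/r = (8.99×10⁹ N·m²/C²)(5.75×10⁻⁶)(4.93×10⁻⁶)/(0.423) = 0.602 J.
v_min = √(2|U|/m) = √(2·0.602/9.56×10⁻³) = 11.2 m/s.

11.2 m/s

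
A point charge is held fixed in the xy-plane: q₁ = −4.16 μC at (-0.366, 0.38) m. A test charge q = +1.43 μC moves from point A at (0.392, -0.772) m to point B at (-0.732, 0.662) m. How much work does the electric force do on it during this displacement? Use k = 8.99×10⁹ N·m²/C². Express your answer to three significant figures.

The work done by the electric force is W_field = −ΔU = −q(V_B − V_A) = q(V_A − V_B).
At A: distance to the source charge is 1.38 m; V_A = kq₁/r = -2.71×10⁴ V.
At B: distance to the source charge is 0.462 m; V_B = kq₁/r = -8.09×10⁴ V.
ΔV = V_B − V_A = -5.38×10⁴ V.
W_field = −qΔV = −(1.43×10⁻⁶ C)(-5.38×10⁴ V) = 0.0770 J.

0.0770 J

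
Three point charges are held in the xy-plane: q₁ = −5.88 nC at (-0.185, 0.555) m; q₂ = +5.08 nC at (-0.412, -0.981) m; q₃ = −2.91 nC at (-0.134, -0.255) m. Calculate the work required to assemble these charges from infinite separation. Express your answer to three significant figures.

The assembly work is the sum of pairwise potential energies, U = Σ_{i<j} kqᵢqⱼ/rᵢⱼ.
Pair separations: r₁₂ = 1.55 m, r₁₃ = 0.812 m, r₂₃ = 0.777 m.
U = (-1.73×10⁻⁷) + (1.90×10⁻⁷) + (-1.71×10⁻⁷) = -1.54×10⁻⁷ J.

-1.54×10⁻⁷ J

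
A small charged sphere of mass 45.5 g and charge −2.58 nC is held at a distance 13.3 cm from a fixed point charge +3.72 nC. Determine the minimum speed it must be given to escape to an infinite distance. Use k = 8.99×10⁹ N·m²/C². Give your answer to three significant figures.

5.34×10⁻³ m/s

To just escape, total mechanical energy must reach zero at infinity: ½mv²_min + U = 0, so ½mv²_min = −U = |kQq|/r.
|U| = |kQq|/r = (8.99×10⁹ N·m²/C²)(3.72×10⁻⁹)(2.58×10⁻⁹)/(0.133) = 6.49×10⁻⁷ J.
v_min = √(2|U|/m) = √(2·6.49×10⁻⁷/0.0455) = 5.34×10⁻³ m/s.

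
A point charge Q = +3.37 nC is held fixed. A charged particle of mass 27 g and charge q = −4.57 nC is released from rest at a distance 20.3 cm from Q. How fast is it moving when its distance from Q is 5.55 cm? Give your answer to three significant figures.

Only the electrostatic force acts, so mechanical energy is conserved: ½mv² = U₁ − U₂ = kQq(1/r₁ − 1/r₂).
U₁ − U₂ = (8.99×10⁹ N·m²/C²)(3.37×10⁻⁹ C)(-4.57×10⁻⁹ C)(1/0.203 − 1/0.0555) = 1.81×10⁻⁶ J.
v = √(2·1.81×10⁻⁶/0.0270) = 0.0116 m/s.

0.0116 m/s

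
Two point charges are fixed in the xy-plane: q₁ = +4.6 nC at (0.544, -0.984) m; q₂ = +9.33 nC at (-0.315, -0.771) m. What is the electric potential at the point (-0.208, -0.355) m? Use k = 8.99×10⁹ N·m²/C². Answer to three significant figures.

The total potential is the scalar sum of each charge's contribution, V = Σ kqᵢ/rᵢ.
Distances from the field point to each charge: r₁ = 0.980 m, r₂ = 0.430 m.
V = k[(4.60×10⁻⁹)/(0.980) + (9.33×10⁻⁹)/(0.430)] = 237 V.

237 V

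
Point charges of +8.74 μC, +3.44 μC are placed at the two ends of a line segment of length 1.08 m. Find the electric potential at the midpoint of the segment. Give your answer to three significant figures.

2.03×10⁵ V

Electric potential is a scalar, so the contributions from each charge add algebraically: V = Σ kqᵢ/rᵢ.
Each charge is 0.540 m from the midpoint.
V = k[(8.74×10⁻⁶)/(0.540) + (3.44×10⁻⁶)/(0.540)] = 2.03×10⁵ V.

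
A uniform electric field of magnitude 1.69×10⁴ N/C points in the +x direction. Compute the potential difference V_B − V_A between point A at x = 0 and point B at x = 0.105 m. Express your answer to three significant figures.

In a uniform field, potential decreases in the direction of E: V_B − V_A = −E·Δx.
V_B − V_A = −(1.69×10⁴ V/m)(0.105 m) = -1770 V.

-1770 V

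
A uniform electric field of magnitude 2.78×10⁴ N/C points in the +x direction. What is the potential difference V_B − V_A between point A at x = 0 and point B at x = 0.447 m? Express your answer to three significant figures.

-1.24×10⁴ V

In a uniform field, potential decreases in the direction of E: V_B − V_A = −E·Δx.
V_B − V_A = −(2.78×10⁴ V/m)(0.447 m) = -1.24×10⁴ V.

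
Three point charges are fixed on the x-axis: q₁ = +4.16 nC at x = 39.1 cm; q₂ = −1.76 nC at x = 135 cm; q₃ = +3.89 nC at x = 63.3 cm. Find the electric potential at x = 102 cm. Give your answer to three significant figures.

Electric potential is a scalar, so the contributions from each charge add algebraically: V = Σ kqᵢ/rᵢ.
Distances from the field point to each charge: r₁ = 0.629 m, r₂ = 0.330 m, r₃ = 0.387 m.
V = k[(4.16×10⁻⁹)/(0.629) + (-1.76×10⁻⁹)/(0.330) + (3.89×10⁻⁹)/(0.387)] = 102 V.

102 V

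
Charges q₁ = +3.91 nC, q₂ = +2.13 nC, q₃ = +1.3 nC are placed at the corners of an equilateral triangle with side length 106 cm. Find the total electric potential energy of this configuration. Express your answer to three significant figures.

1.37×10⁻⁷ J

The work to assemble the configuration equals its total potential energy, U = Σ kqᵢqⱼ/rᵢⱼ over all pairs.
All three pair separations equal the side length, 1.06 m.
U = (7.06×10⁻⁸) + (4.31×10⁻⁸) + (2.35×10⁻⁸) = 1.37×10⁻⁷ J.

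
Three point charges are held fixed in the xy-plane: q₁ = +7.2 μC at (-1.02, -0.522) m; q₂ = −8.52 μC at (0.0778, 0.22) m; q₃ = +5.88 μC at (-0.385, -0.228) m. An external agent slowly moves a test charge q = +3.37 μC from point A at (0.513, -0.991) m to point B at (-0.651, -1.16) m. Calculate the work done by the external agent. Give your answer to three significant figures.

For quasistatic motion the external work equals the change in potential energy: W_ext = qΔV = q(V_B − V_A).
At A: distances to the source charges are 1.60 m, 1.29 m, 1.18 m; V_A = Σ kqᵢ/rᵢ = 2.57×10⁴ V.
At B: distances to the source charges are 0.737 m, 1.56 m, 0.969 m; V_B = Σ kqᵢ/rᵢ = 9.33×10⁴ V.
ΔV = V_B − V_A = 6.76×10⁴ V.
W_ext = qΔV = (3.37×10⁻⁶ C)(6.76×10⁴ V) = 0.228 J.

0.228 J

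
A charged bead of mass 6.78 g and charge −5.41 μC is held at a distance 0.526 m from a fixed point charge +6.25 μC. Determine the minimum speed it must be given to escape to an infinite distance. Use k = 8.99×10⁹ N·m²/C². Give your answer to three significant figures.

13.1 m/s

To just escape, total mechanical energy must reach zero at infinity: ½mv²_min + U = 0, so ½mv²_min = −U = |kQq|/r.
|U| = |kQq|/r = (8.99×10⁹ N·m²/C²)(6.25×10⁻⁶)(5.41×10⁻⁶)/(0.526) = 0.578 J.
v_min = √(2|U|/m) = √(2·0.578/6.78×10⁻³) = 13.1 m/s.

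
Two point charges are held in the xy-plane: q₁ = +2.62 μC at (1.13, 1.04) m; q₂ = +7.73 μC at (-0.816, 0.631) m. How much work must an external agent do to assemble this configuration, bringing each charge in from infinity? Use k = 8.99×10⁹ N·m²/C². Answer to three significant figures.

The assembly work is the sum of pairwise potential energies, U = Σ_{i<j} kqᵢqⱼ/rᵢⱼ.
Pair separations: r₁₂ = 1.99 m.
U = (0.0916) = 0.0916 J.

0.0916 J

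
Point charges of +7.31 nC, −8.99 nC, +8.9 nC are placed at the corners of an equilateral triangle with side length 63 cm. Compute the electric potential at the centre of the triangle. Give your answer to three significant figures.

Electric potential is a scalar, so the contributions from each charge add algebraically: V = Σ kqᵢ/rᵢ.
The distance from each vertex to the centroid is a/√3 = 0.364 m.
V = k[(7.31×10⁻⁹)/(0.364) + (-8.99×10⁻⁹)/(0.364) + (8.90×10⁻⁹)/(0.364)] = 178 V.

178 V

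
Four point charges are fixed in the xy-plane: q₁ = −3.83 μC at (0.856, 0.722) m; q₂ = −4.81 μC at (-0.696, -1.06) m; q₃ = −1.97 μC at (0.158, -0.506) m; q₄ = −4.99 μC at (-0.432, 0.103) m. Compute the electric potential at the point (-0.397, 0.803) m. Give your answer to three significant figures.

-1.27×10⁵ V

The total potential is the scalar sum of each charge's contribution, V = Σ kqᵢ/rᵢ.
Distances from the field point to each charge: r₁ = 1.26 m, r₂ = 1.89 m, r₃ = 1.42 m, r₄ = 0.701 m.
V = k[(-3.83×10⁻⁶)/(1.26) + (-4.81×10⁻⁶)/(1.89) + (-1.97×10⁻⁶)/(1.42) + (-4.99×10⁻⁶)/(0.701)] = -1.27×10⁵ V.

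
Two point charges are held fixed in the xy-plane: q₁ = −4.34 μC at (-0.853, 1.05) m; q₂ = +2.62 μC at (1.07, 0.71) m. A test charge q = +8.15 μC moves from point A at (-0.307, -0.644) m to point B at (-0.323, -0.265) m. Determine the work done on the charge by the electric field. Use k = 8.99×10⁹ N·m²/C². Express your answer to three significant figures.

0.0321 J

The work done by the electric force is W_field = −ΔU = −q(V_B − V_A) = q(V_A − V_B).
At A: distances to the source charges are 1.78 m, 1.93 m; V_A = Σ kqᵢ/rᵢ = -9730 V.
At B: distances to the source charges are 1.42 m, 1.70 m; V_B = Σ kqᵢ/rᵢ = -1.37×10⁴ V.
ΔV = V_B − V_A = -3940 V.
W_field = −qΔV = −(8.15×10⁻⁶ C)(-3940 V) = 0.0321 J.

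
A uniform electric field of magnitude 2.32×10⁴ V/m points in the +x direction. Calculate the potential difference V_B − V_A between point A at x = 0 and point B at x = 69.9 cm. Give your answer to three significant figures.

In a uniform field, potential decreases in the direction of E: V_B − V_A = −E·Δx.
V_B − V_A = −(2.32×10⁴ V/m)(0.699 m) = -1.62×10⁴ V.

-1.62×10⁴ V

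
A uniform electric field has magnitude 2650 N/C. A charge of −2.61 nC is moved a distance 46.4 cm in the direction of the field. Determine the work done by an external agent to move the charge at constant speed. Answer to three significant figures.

3.21×10⁻⁶ J

The potential change for a displacement 46.4 cm in the direction of the field is ΔV = −Ed = -1230 V.
W_ext = qΔV = 3.21×10⁻⁶ J.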